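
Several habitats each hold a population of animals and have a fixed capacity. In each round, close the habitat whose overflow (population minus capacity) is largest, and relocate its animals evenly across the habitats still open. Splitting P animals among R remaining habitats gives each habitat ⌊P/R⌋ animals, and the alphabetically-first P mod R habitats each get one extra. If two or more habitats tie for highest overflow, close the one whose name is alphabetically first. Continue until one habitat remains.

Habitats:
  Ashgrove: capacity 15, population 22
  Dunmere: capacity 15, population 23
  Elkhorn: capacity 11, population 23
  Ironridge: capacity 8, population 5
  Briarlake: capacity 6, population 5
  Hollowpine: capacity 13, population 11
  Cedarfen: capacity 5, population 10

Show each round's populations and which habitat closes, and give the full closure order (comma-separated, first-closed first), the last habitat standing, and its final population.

Round 1: Ashgrove=22 Briarlake=5 Cedarfen=10 Dunmere=23 Elkhorn=23 Hollowpine=11 Ironridge=5 → close Elkhorn (overflow 12)
  23÷6 = 3 each, +1 to first 5
Round 2: Ashgrove=26 Briarlake=9 Cedarfen=14 Dunmere=27 Hollowpine=15 Ironridge=8 → close Dunmere (overflow 12)
  27÷5 = 5 each, +1 to first 2
Round 3: Ashgrove=32 Briarlake=15 Cedarfen=19 Hollowpine=20 Ironridge=13 → close Ashgrove (overflow 17)
  32÷4 = 8 each, +1 to first 0
Round 4: Briarlake=23 Cedarfen=27 Hollowpine=28 Ironridge=21 → close Cedarfen (overflow 22)
  27÷3 = 9 each, +1 to first 0
Round 5: Briarlake=32 Hollowpine=37 Ironridge=30 → close Briarlake (overflow 26)
  32÷2 = 16 each, +1 to first 0
Round 6: Hollowpine=53 Ironridge=46 → close Hollowpine (overflow 40)
  53÷1 = 53 each, +1 to first 0

Closure order: Elkhorn, Dunmere, Ashgrove, Cedarfen, Briarlake, Hollowpine
Last habitat: Ironridge with 99 animals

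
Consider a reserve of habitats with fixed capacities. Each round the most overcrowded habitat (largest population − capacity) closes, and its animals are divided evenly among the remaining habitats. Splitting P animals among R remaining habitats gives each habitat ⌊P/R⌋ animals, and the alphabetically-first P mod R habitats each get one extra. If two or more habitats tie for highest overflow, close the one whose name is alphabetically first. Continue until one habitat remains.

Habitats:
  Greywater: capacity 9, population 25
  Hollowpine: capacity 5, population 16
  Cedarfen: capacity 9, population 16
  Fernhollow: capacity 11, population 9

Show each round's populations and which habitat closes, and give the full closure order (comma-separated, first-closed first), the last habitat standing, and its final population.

Round 1: Cedarfen=16 Fernhollow=9 Greywater=25 Hollowpine=16 → close Greywater (overflow 16)
  25÷3 = 8 each, +1 to first 1
Round 2: Cedarfen=25 Fernhollow=17 Hollowpine=24 → close Hollowpine (overflow 19)
  24÷2 = 12 each, +1 to first 0
Round 3: Cedarfen=37 Fernhollow=29 → close Cedarfen (overflow 28)
  37÷1 = 37 each, +1 to first 0

Closure order: Greywater, Hollowpine, Cedarfen
Last habitat: Fernhollow with 66 animals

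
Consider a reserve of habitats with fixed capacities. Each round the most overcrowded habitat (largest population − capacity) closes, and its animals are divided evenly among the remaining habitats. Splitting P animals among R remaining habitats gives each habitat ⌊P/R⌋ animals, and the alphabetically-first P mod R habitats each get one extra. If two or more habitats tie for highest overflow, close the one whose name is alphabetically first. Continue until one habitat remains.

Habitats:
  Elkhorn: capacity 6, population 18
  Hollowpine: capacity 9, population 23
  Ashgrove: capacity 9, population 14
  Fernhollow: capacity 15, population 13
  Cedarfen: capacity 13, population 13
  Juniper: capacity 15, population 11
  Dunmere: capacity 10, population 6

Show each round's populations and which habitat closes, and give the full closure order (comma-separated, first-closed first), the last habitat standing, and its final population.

Closure order: Hollowpine, Elkhorn, Ashgrove, Cedarfen, Fernhollow, Dunmere
Last habitat: Juniper with 98 animals

Round 1: Ashgrove=14 Cedarfen=13 Dunmere=6 Elkhorn=18 Fernhollow=13 Hollowpine=23 Juniper=11 → close Hollowpine (overflow 14)
  23÷6 = 3 each, +1 to first 5
Round 2: Ashgrove=18 Cedarfen=17 Dunmere=10 Elkhorn=22 Fernhollow=17 Juniper=14 → close Elkhorn (overflow 16)
  22÷5 = 4 each, +1 to first 2
Round 3: Ashgrove=23 Cedarfen=22 Dunmere=14 Fernhollow=21 Juniper=18 → close Ashgrove (overflow 14)
  23÷4 = 5 each, +1 to first 3
Round 4: Cedarfen=28 Dunmere=20 Fernhollow=27 Juniper=23 → close Cedarfen (overflow 15)
  28÷3 = 9 each, +1 to first 1
Round 5: Dunmere=30 Fernhollow=36 Juniper=32 → close Fernhollow (overflow 21)
  36÷2 = 18 each, +1 to first 0
Round 6: Dunmere=48 Juniper=50 → close Dunmere (overflow 38)
  48÷1 = 48 each, +1 to first 0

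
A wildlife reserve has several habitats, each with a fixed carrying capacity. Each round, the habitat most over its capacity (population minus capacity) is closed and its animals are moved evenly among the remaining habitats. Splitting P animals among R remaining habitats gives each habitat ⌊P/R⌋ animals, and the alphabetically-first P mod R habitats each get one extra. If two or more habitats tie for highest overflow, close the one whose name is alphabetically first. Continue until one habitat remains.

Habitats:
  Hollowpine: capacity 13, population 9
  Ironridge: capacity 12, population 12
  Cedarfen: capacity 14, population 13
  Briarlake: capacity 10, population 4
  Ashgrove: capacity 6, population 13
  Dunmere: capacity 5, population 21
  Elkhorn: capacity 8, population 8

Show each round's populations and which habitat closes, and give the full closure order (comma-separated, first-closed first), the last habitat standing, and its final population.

Closure order: Dunmere, Ashgrove, Cedarfen, Elkhorn, Ironridge, Briarlake
Last habitat: Hollowpine with 80 animals

Round 1: Ashgrove=13 Briarlake=4 Cedarfen=13 Dunmere=21 Elkhorn=8 Hollowpine=9 Ironridge=12 → close Dunmere (overflow 16)
  21÷6 = 3 each, +1 to first 3
Round 2: Ashgrove=17 Briarlake=8 Cedarfen=17 Elkhorn=11 Hollowpine=12 Ironridge=15 → close Ashgrove (overflow 11)
  17÷5 = 3 each, +1 to first 2
Round 3: Briarlake=12 Cedarfen=21 Elkhorn=14 Hollowpine=15 Ironridge=18 → close Cedarfen (overflow 7)
  21÷4 = 5 each, +1 to first 1
Round 4: Briarlake=18 Elkhorn=19 Hollowpine=20 Ironridge=23 → close Elkhorn (overflow 11)
  19÷3 = 6 each, +1 to first 1
Round 5: Briarlake=25 Hollowpine=26 Ironridge=29 → close Ironridge (overflow 17)
  29÷2 = 14 each, +1 to first 1
Round 6: Briarlake=40 Hollowpine=40 → close Briarlake (overflow 30)
  40÷1 = 40 each, +1 to first 0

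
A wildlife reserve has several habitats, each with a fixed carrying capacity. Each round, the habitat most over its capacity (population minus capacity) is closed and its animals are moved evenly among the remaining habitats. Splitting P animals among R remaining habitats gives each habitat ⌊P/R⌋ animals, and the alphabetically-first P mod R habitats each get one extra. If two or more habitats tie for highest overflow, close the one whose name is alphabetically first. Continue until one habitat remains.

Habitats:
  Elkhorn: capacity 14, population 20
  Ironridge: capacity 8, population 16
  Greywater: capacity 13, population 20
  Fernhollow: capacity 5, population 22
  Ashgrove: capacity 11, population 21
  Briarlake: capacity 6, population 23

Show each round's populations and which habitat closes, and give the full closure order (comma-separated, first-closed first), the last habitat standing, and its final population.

Closure order: Briarlake, Fernhollow, Ashgrove, Elkhorn, Greywater
Last habitat: Ironridge with 122 animals

Round 1: Ashgrove=21 Briarlake=23 Elkhorn=20 Fernhollow=22 Greywater=20 Ironridge=16 → close Briarlake (overflow 17)
  23÷5 = 4 each, +1 to first 3
Round 2: Ashgrove=26 Elkhorn=25 Fernhollow=27 Greywater=24 Ironridge=20 → close Fernhollow (overflow 22)
  27÷4 = 6 each, +1 to first 3
Round 3: Ashgrove=33 Elkhorn=32 Greywater=31 Ironridge=26 → close Ashgrove (overflow 22)
  33÷3 = 11 each, +1 to first 0
Round 4: Elkhorn=43 Greywater=42 Ironridge=37 → close Elkhorn (overflow 29)
  43÷2 = 21 each, +1 to first 1
Round 5: Greywater=64 Ironridge=58 → close Greywater (overflow 51)
  64÷1 = 64 each, +1 to first 0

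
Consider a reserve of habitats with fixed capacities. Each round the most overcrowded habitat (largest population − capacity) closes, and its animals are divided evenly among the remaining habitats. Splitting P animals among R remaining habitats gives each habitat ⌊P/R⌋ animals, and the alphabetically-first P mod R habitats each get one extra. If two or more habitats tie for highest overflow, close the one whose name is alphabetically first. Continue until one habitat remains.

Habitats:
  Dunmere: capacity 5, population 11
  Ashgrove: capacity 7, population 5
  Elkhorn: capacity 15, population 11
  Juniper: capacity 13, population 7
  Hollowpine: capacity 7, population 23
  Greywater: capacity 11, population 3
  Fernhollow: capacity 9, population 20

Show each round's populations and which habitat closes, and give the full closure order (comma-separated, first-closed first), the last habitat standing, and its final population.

Closure order: Hollowpine, Fernhollow, Dunmere, Ashgrove, Elkhorn, Greywater
Last habitat: Juniper with 80 animals

Round 1: Ashgrove=5 Dunmere=11 Elkhorn=11 Fernhollow=20 Greywater=3 Hollowpine=23 Juniper=7 → close Hollowpine (overflow 16)
  23÷6 = 3 each, +1 to first 5
Round 2: Ashgrove=9 Dunmere=15 Elkhorn=15 Fernhollow=24 Greywater=7 Juniper=10 → close Fernhollow (overflow 15)
  24÷5 = 4 each, +1 to first 4
Round 3: Ashgrove=14 Dunmere=20 Elkhorn=20 Greywater=12 Juniper=14 → close Dunmere (overflow 15)
  20÷4 = 5 each, +1 to first 0
Round 4: Ashgrove=19 Elkhorn=25 Greywater=17 Juniper=19 → close Ashgrove (overflow 12)
  19÷3 = 6 each, +1 to first 1
Round 5: Elkhorn=32 Greywater=23 Juniper=25 → close Elkhorn (overflow 17)
  32÷2 = 16 each, +1 to first 0
Round 6: Greywater=39 Juniper=41 → close Greywater (overflow 28)
  39÷1 = 39 each, +1 to first 0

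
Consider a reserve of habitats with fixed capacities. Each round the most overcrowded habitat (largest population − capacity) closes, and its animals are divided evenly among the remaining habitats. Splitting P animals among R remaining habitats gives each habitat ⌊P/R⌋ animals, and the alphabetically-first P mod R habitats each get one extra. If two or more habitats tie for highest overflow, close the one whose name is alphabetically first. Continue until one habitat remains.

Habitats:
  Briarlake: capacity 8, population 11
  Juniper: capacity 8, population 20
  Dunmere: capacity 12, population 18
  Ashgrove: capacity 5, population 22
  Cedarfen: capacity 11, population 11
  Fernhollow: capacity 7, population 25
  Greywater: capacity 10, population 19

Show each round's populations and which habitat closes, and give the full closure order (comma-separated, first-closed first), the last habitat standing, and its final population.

Closure order: Fernhollow, Ashgrove, Juniper, Greywater, Briarlake, Dunmere
Last habitat: Cedarfen with 126 animals

Round 1: Ashgrove=22 Briarlake=11 Cedarfen=11 Dunmere=18 Fernhollow=25 Greywater=19 Juniper=20 → close Fernhollow (overflow 18)
  25÷6 = 4 each, +1 to first 1
Round 2: Ashgrove=27 Briarlake=15 Cedarfen=15 Dunmere=22 Greywater=23 Juniper=24 → close Ashgrove (overflow 22)
  27÷5 = 5 each, +1 to first 2
Round 3: Briarlake=21 Cedarfen=21 Dunmere=27 Greywater=28 Juniper=29 → close Juniper (overflow 21)
  29÷4 = 7 each, +1 to first 1
Round 4: Briarlake=29 Cedarfen=28 Dunmere=34 Greywater=35 → close Greywater (overflow 25)
  35÷3 = 11 each, +1 to first 2
Round 5: Briarlake=41 Cedarfen=40 Dunmere=45 → close Briarlake (overflow 33)
  41÷2 = 20 each, +1 to first 1
Round 6: Cedarfen=61 Dunmere=65 → close Dunmere (overflow 53)
  65÷1 = 65 each, +1 to first 0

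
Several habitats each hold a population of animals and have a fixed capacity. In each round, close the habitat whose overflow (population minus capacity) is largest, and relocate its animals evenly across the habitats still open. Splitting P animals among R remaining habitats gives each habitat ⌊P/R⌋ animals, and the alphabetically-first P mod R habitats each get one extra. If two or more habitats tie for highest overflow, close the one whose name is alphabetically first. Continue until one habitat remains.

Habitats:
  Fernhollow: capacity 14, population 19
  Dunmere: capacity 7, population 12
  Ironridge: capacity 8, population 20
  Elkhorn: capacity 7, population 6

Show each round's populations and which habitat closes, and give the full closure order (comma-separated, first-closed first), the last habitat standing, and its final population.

Closure order: Ironridge, Dunmere, Fernhollow
Last habitat: Elkhorn with 57 animals

Round 1: Dunmere=12 Elkhorn=6 Fernhollow=19 Ironridge=20 → close Ironridge (overflow 12)
  20÷3 = 6 each, +1 to first 2
Round 2: Dunmere=19 Elkhorn=13 Fernhollow=25 → close Dunmere (overflow 12)
  19÷2 = 9 each, +1 to first 1
Round 3: Elkhorn=23 Fernhollow=34 → close Fernhollow (overflow 20)
  34÷1 = 34 each, +1 to first 0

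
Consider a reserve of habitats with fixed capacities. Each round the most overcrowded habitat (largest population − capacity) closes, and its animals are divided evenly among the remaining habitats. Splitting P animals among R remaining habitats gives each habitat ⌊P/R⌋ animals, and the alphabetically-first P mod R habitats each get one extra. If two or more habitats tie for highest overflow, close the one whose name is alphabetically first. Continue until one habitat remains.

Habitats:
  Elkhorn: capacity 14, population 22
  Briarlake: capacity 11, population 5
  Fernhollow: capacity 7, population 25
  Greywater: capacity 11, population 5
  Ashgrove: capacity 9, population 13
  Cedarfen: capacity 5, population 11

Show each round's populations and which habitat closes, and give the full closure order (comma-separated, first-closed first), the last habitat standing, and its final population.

Closure order: Fernhollow, Elkhorn, Cedarfen, Ashgrove, Briarlake
Last habitat: Greywater with 81 animals

Round 1: Ashgrove=13 Briarlake=5 Cedarfen=11 Elkhorn=22 Fernhollow=25 Greywater=5 → close Fernhollow (overflow 18)
  25÷5 = 5 each, +1 to first 0
Round 2: Ashgrove=18 Briarlake=10 Cedarfen=16 Elkhorn=27 Greywater=10 → close Elkhorn (overflow 13)
  27÷4 = 6 each, +1 to first 3
Round 3: Ashgrove=25 Briarlake=17 Cedarfen=23 Greywater=16 → close Cedarfen (overflow 18)
  23÷3 = 7 each, +1 to first 2
Round 4: Ashgrove=33 Briarlake=25 Greywater=23 → close Ashgrove (overflow 24)
  33÷2 = 16 each, +1 to first 1
Round 5: Briarlake=42 Greywater=39 → close Briarlake (overflow 31)
  42÷1 = 42 each, +1 to first 0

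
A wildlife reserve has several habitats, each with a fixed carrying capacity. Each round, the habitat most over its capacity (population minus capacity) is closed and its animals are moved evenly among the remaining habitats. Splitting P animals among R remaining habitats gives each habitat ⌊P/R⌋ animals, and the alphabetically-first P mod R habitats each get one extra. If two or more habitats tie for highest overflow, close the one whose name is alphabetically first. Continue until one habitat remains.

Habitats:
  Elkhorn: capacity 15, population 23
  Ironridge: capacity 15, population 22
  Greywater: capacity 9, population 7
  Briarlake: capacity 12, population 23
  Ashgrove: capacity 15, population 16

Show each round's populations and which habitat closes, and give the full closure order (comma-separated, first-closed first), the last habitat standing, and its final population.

Round 1: Ashgrove=16 Briarlake=23 Elkhorn=23 Greywater=7 Ironridge=22 → close Briarlake (overflow 11)
  23÷4 = 5 each, +1 to first 3
Round 2: Ashgrove=22 Elkhorn=29 Greywater=13 Ironridge=27 → close Elkhorn (overflow 14)
  29÷3 = 9 each, +1 to first 2
Round 3: Ashgrove=32 Greywater=23 Ironridge=36 → close Ironridge (overflow 21)
  36÷2 = 18 each, +1 to first 0
Round 4: Ashgrove=50 Greywater=41 → close Ashgrove (overflow 35)
  50÷1 = 50 each, +1 to first 0

Closure order: Briarlake, Elkhorn, Ironridge, Ashgrove
Last habitat: Greywater with 91 animals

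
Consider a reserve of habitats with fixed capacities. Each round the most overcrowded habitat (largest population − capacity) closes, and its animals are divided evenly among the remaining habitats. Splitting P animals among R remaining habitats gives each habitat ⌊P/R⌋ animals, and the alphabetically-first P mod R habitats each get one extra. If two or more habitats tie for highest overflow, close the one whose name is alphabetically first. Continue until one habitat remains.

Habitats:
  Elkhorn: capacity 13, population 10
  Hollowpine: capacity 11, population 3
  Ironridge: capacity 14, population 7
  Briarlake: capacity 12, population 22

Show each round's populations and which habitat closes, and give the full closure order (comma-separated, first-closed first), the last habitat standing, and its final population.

Round 1: Briarlake=22 Elkhorn=10 Hollowpine=3 Ironridge=7 → close Briarlake (overflow 10)
  22÷3 = 7 each, +1 to first 1
Round 2: Elkhorn=18 Hollowpine=10 Ironridge=14 → close Elkhorn (overflow 5)
  18÷2 = 9 each, +1 to first 0
Round 3: Hollowpine=19 Ironridge=23 → close Ironridge (overflow 9)
  23÷1 = 23 each, +1 to first 0

Closure order: Briarlake, Elkhorn, Ironridge
Last habitat: Hollowpine with 42 animals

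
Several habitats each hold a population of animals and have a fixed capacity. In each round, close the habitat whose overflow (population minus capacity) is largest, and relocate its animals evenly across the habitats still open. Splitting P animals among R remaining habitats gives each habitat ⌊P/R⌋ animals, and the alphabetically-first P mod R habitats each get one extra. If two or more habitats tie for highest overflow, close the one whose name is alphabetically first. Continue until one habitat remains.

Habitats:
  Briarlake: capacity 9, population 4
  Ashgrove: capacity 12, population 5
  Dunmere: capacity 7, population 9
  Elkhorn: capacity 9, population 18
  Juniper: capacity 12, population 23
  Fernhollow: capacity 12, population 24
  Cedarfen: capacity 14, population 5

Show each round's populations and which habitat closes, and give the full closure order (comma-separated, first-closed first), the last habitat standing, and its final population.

Round 1: Ashgrove=5 Briarlake=4 Cedarfen=5 Dunmere=9 Elkhorn=18 Fernhollow=24 Juniper=23 → close Fernhollow (overflow 12)
  24÷6 = 4 each, +1 to first 0
Round 2: Ashgrove=9 Briarlake=8 Cedarfen=9 Dunmere=13 Elkhorn=22 Juniper=27 → close Juniper (overflow 15)
  27÷5 = 5 each, +1 to first 2
Round 3: Ashgrove=15 Briarlake=14 Cedarfen=14 Dunmere=18 Elkhorn=27 → close Elkhorn (overflow 18)
  27÷4 = 6 each, +1 to first 3
Round 4: Ashgrove=22 Briarlake=21 Cedarfen=21 Dunmere=24 → close Dunmere (overflow 17)
  24÷3 = 8 each, +1 to first 0
Round 5: Ashgrove=30 Briarlake=29 Cedarfen=29 → close Briarlake (overflow 20)
  29÷2 = 14 each, +1 to first 1
Round 6: Ashgrove=45 Cedarfen=43 → close Ashgrove (overflow 33)
  45÷1 = 45 each, +1 to first 0

Closure order: Fernhollow, Juniper, Elkhorn, Dunmere, Briarlake, Ashgrove
Last habitat: Cedarfen with 88 animals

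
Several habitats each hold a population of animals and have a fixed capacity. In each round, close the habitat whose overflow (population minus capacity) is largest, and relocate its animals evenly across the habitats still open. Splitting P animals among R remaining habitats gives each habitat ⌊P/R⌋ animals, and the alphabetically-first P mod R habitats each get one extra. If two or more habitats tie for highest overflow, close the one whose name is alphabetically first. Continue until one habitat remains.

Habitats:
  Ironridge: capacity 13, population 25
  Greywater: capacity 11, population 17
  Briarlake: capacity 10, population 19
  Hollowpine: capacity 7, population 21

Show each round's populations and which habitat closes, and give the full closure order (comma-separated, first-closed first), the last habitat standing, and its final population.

Closure order: Hollowpine, Ironridge, Briarlake
Last habitat: Greywater with 82 animals

Round 1: Briarlake=19 Greywater=17 Hollowpine=21 Ironridge=25 → close Hollowpine (overflow 14)
  21÷3 = 7 each, +1 to first 0
Round 2: Briarlake=26 Greywater=24 Ironridge=32 → close Ironridge (overflow 19)
  32÷2 = 16 each, +1 to first 0
Round 3: Briarlake=42 Greywater=40 → close Briarlake (overflow 32)
  42÷1 = 42 each, +1 to first 0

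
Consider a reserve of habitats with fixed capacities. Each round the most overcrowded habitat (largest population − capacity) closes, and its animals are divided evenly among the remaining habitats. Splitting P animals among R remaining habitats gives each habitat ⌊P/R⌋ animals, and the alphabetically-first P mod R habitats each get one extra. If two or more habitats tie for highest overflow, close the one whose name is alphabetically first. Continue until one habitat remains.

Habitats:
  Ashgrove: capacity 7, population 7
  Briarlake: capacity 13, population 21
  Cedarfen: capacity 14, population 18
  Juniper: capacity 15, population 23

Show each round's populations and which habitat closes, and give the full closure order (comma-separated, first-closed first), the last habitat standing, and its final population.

Round 1: Ashgrove=7 Briarlake=21 Cedarfen=18 Juniper=23 → close Briarlake (overflow 8)
  21÷3 = 7 each, +1 to first 0
Round 2: Ashgrove=14 Cedarfen=25 Juniper=30 → close Juniper (overflow 15)
  30÷2 = 15 each, +1 to first 0
Round 3: Ashgrove=29 Cedarfen=40 → close Cedarfen (overflow 26)
  40÷1 = 40 each, +1 to first 0

Closure order: Briarlake, Juniper, Cedarfen
Last habitat: Ashgrove with 69 animals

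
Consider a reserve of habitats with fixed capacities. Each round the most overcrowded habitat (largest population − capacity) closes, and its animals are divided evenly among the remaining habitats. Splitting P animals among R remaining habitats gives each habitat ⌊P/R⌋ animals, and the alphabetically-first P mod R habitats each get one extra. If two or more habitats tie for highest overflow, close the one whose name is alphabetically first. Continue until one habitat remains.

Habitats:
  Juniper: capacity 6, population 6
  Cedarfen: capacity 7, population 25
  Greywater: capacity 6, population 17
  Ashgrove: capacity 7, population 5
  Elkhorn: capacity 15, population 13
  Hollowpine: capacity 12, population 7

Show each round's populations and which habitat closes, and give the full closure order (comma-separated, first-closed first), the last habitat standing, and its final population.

Closure order: Cedarfen, Greywater, Juniper, Ashgrove, Elkhorn
Last habitat: Hollowpine with 73 animals

Round 1: Ashgrove=5 Cedarfen=25 Elkhorn=13 Greywater=17 Hollowpine=7 Juniper=6 → close Cedarfen (overflow 18)
  25÷5 = 5 each, +1 to first 0
Round 2: Ashgrove=10 Elkhorn=18 Greywater=22 Hollowpine=12 Juniper=11 → close Greywater (overflow 16)
  22÷4 = 5 each, +1 to first 2
Round 3: Ashgrove=16 Elkhorn=24 Hollowpine=17 Juniper=16 → close Juniper (overflow 10)
  16÷3 = 5 each, +1 to first 1
Round 4: Ashgrove=22 Elkhorn=29 Hollowpine=22 → close Ashgrove (overflow 15)
  22÷2 = 11 each, +1 to first 0
Round 5: Elkhorn=40 Hollowpine=33 → close Elkhorn (overflow 25)
  40÷1 = 40 each, +1 to first 0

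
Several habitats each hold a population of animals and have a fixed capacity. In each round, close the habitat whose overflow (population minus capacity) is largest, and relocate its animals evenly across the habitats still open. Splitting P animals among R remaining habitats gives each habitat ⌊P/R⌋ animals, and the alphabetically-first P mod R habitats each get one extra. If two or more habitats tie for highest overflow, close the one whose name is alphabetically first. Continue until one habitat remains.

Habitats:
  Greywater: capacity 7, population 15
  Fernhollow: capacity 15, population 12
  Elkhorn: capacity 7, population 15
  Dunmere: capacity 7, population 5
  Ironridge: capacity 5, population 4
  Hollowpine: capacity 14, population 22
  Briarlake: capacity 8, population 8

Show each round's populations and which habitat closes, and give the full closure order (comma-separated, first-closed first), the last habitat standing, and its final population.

Round 1: Briarlake=8 Dunmere=5 Elkhorn=15 Fernhollow=12 Greywater=15 Hollowpine=22 Ironridge=4 → close Elkhorn (overflow 8)
  15÷6 = 2 each, +1 to first 3
Round 2: Briarlake=11 Dunmere=8 Fernhollow=15 Greywater=17 Hollowpine=24 Ironridge=6 → close Greywater (overflow 10)
  17÷5 = 3 each, +1 to first 2
Round 3: Briarlake=15 Dunmere=12 Fernhollow=18 Hollowpine=27 Ironridge=9 → close Hollowpine (overflow 13)
  27÷4 = 6 each, +1 to first 3
Round 4: Briarlake=22 Dunmere=19 Fernhollow=25 Ironridge=15 → close Briarlake (overflow 14)
  22÷3 = 7 each, +1 to first 1
Round 5: Dunmere=27 Fernhollow=32 Ironridge=22 → close Dunmere (overflow 20)
  27÷2 = 13 each, +1 to first 1
Round 6: Fernhollow=46 Ironridge=35 → close Fernhollow (overflow 31)
  46÷1 = 46 each, +1 to first 0

Closure order: Elkhorn, Greywater, Hollowpine, Briarlake, Dunmere, Fernhollow
Last habitat: Ironridge with 81 animals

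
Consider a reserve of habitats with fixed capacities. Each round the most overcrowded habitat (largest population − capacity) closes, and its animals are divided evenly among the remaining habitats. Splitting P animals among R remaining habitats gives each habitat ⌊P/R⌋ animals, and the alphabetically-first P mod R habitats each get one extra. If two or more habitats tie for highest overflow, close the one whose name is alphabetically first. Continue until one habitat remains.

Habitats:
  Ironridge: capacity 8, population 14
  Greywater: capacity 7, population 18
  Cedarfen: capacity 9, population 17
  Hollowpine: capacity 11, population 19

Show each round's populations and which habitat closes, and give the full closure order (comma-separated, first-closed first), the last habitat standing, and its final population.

Closure order: Greywater, Cedarfen, Hollowpine
Last habitat: Ironridge with 68 animals

Round 1: Cedarfen=17 Greywater=18 Hollowpine=19 Ironridge=14 → close Greywater (overflow 11)
  18÷3 = 6 each, +1 to first 0
Round 2: Cedarfen=23 Hollowpine=25 Ironridge=20 → close Cedarfen (overflow 14)
  23÷2 = 11 each, +1 to first 1
Round 3: Hollowpine=37 Ironridge=31 → close Hollowpine (overflow 26)
  37÷1 = 37 each, +1 to first 0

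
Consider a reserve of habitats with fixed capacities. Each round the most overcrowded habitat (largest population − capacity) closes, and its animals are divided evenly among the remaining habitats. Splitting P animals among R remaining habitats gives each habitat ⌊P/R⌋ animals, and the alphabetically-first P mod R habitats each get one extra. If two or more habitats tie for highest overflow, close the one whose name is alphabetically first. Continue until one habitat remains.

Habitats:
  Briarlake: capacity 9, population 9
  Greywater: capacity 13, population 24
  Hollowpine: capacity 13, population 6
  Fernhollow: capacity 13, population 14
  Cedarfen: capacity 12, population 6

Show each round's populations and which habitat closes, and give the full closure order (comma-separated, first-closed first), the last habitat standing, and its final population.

Round 1: Briarlake=9 Cedarfen=6 Fernhollow=14 Greywater=24 Hollowpine=6 → close Greywater (overflow 11)
  24÷4 = 6 each, +1 to first 0
Round 2: Briarlake=15 Cedarfen=12 Fernhollow=20 Hollowpine=12 → close Fernhollow (overflow 7)
  20÷3 = 6 each, +1 to first 2
Round 3: Briarlake=22 Cedarfen=19 Hollowpine=18 → close Briarlake (overflow 13)
  22÷2 = 11 each, +1 to first 0
Round 4: Cedarfen=30 Hollowpine=29 → close Cedarfen (overflow 18)
  30÷1 = 30 each, +1 to first 0

Closure order: Greywater, Fernhollow, Briarlake, Cedarfen
Last habitat: Hollowpine with 59 animals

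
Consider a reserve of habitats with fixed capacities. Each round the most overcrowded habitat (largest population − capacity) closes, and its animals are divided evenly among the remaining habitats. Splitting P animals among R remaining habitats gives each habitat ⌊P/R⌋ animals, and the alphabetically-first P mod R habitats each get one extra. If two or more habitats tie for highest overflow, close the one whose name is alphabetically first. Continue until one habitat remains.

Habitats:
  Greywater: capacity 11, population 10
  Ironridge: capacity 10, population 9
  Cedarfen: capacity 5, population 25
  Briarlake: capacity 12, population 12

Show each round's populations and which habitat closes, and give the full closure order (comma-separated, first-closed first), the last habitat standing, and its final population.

Closure order: Cedarfen, Briarlake, Greywater
Last habitat: Ironridge with 56 animals

Round 1: Briarlake=12 Cedarfen=25 Greywater=10 Ironridge=9 → close Cedarfen (overflow 20)
  25÷3 = 8 each, +1 to first 1
Round 2: Briarlake=21 Greywater=18 Ironridge=17 → close Briarlake (overflow 9)
  21÷2 = 10 each, +1 to first 1
Round 3: Greywater=29 Ironridge=27 → close Greywater (overflow 18)
  29÷1 = 29 each, +1 to first 0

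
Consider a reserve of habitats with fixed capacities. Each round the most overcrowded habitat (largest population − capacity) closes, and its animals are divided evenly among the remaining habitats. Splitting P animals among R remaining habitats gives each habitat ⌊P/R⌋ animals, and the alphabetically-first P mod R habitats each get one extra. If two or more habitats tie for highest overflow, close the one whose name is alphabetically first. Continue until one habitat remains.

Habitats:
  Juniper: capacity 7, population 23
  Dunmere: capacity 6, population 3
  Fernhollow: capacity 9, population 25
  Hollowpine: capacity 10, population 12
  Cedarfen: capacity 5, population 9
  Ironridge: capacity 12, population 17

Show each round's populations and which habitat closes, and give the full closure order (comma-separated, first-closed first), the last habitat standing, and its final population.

Closure order: Fernhollow, Juniper, Ironridge, Cedarfen, Hollowpine
Last habitat: Dunmere with 89 animals

Round 1: Cedarfen=9 Dunmere=3 Fernhollow=25 Hollowpine=12 Ironridge=17 Juniper=23 → close Fernhollow (overflow 16)
  25÷5 = 5 each, +1 to first 0
Round 2: Cedarfen=14 Dunmere=8 Hollowpine=17 Ironridge=22 Juniper=28 → close Juniper (overflow 21)
  28÷4 = 7 each, +1 to first 0
Round 3: Cedarfen=21 Dunmere=15 Hollowpine=24 Ironridge=29 → close Ironridge (overflow 17)
  29÷3 = 9 each, +1 to first 2
Round 4: Cedarfen=31 Dunmere=25 Hollowpine=33 → close Cedarfen (overflow 26)
  31÷2 = 15 each, +1 to first 1
Round 5: Dunmere=41 Hollowpine=48 → close Hollowpine (overflow 38)
  48÷1 = 48 each, +1 to first 0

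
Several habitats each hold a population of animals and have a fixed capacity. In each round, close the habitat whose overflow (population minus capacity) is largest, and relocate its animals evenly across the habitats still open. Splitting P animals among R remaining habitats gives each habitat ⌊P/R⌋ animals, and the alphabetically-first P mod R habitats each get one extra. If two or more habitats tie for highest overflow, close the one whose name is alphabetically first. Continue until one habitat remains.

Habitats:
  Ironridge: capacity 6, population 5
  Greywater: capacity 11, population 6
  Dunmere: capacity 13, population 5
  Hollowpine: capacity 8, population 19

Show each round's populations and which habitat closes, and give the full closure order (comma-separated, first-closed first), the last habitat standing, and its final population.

Closure order: Hollowpine, Ironridge, Greywater
Last habitat: Dunmere with 35 animals

Round 1: Dunmere=5 Greywater=6 Hollowpine=19 Ironridge=5 → close Hollowpine (overflow 11)
  19÷3 = 6 each, +1 to first 1
Round 2: Dunmere=12 Greywater=12 Ironridge=11 → close Ironridge (overflow 5)
  11÷2 = 5 each, +1 to first 1
Round 3: Dunmere=18 Greywater=17 → close Greywater (overflow 6)
  17÷1 = 17 each, +1 to first 0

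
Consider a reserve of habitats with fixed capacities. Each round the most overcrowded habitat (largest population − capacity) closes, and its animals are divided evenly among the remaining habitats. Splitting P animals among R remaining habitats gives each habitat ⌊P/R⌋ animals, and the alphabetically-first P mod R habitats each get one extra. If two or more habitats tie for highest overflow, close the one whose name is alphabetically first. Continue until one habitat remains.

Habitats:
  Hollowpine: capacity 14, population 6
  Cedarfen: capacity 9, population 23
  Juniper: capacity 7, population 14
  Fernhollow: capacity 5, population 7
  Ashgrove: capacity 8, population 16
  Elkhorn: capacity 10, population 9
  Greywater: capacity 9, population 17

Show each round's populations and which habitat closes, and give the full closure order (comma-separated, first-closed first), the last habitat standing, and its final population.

Round 1: Ashgrove=16 Cedarfen=23 Elkhorn=9 Fernhollow=7 Greywater=17 Hollowpine=6 Juniper=14 → close Cedarfen (overflow 14)
  23÷6 = 3 each, +1 to first 5
Round 2: Ashgrove=20 Elkhorn=13 Fernhollow=11 Greywater=21 Hollowpine=10 Juniper=17 → close Ashgrove (overflow 12)
  20÷5 = 4 each, +1 to first 0
Round 3: Elkhorn=17 Fernhollow=15 Greywater=25 Hollowpine=14 Juniper=21 → close Greywater (overflow 16)
  25÷4 = 6 each, +1 to first 1
Round 4: Elkhorn=24 Fernhollow=21 Hollowpine=20 Juniper=27 → close Juniper (overflow 20)
  27÷3 = 9 each, +1 to first 0
Round 5: Elkhorn=33 Fernhollow=30 Hollowpine=29 → close Fernhollow (overflow 25)
  30÷2 = 15 each, +1 to first 0
Round 6: Elkhorn=48 Hollowpine=44 → close Elkhorn (overflow 38)
  48÷1 = 48 each, +1 to first 0

Closure order: Cedarfen, Ashgrove, Greywater, Juniper, Fernhollow, Elkhorn
Last habitat: Hollowpine with 92 animals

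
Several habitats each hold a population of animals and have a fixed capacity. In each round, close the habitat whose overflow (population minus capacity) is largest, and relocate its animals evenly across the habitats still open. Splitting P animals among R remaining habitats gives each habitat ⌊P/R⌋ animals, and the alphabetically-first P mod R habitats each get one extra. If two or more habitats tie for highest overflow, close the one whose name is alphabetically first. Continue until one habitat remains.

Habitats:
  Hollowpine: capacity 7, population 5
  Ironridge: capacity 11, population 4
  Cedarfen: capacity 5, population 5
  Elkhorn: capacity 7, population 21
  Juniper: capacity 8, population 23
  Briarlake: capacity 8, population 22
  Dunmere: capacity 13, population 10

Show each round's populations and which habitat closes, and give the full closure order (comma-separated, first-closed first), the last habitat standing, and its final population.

Round 1: Briarlake=22 Cedarfen=5 Dunmere=10 Elkhorn=21 Hollowpine=5 Ironridge=4 Juniper=23 → close Juniper (overflow 15)
  23÷6 = 3 each, +1 to first 5
Round 2: Briarlake=26 Cedarfen=9 Dunmere=14 Elkhorn=25 Hollowpine=9 Ironridge=7 → close Briarlake (overflow 18)
  26÷5 = 5 each, +1 to first 1
Round 3: Cedarfen=15 Dunmere=19 Elkhorn=30 Hollowpine=14 Ironridge=12 → close Elkhorn (overflow 23)
  30÷4 = 7 each, +1 to first 2
Round 4: Cedarfen=23 Dunmere=27 Hollowpine=21 Ironridge=19 → close Cedarfen (overflow 18)
  23÷3 = 7 each, +1 to first 2
Round 5: Dunmere=35 Hollowpine=29 Ironridge=26 → close Dunmere (overflow 22)
  35÷2 = 17 each, +1 to first 1
Round 6: Hollowpine=47 Ironridge=43 → close Hollowpine (overflow 40)
  47÷1 = 47 each, +1 to first 0

Closure order: Juniper, Briarlake, Elkhorn, Cedarfen, Dunmere, Hollowpine
Last habitat: Ironridge with 90 animals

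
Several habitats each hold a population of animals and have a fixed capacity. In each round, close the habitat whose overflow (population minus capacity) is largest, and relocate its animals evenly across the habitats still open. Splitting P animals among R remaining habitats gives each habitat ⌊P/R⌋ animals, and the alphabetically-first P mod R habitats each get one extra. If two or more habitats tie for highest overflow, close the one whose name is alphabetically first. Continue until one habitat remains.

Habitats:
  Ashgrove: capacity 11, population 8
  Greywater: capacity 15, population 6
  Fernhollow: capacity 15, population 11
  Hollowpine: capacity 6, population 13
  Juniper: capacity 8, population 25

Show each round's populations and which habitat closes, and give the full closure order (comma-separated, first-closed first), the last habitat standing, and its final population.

Round 1: Ashgrove=8 Fernhollow=11 Greywater=6 Hollowpine=13 Juniper=25 → close Juniper (overflow 17)
  25÷4 = 6 each, +1 to first 1
Round 2: Ashgrove=15 Fernhollow=17 Greywater=12 Hollowpine=19 → close Hollowpine (overflow 13)
  19÷3 = 6 each, +1 to first 1
Round 3: Ashgrove=22 Fernhollow=23 Greywater=18 → close Ashgrove (overflow 11)
  22÷2 = 11 each, +1 to first 0
Round 4: Fernhollow=34 Greywater=29 → close Fernhollow (overflow 19)
  34÷1 = 34 each, +1 to first 0

Closure order: Juniper, Hollowpine, Ashgrove, Fernhollow
Last habitat: Greywater with 63 animals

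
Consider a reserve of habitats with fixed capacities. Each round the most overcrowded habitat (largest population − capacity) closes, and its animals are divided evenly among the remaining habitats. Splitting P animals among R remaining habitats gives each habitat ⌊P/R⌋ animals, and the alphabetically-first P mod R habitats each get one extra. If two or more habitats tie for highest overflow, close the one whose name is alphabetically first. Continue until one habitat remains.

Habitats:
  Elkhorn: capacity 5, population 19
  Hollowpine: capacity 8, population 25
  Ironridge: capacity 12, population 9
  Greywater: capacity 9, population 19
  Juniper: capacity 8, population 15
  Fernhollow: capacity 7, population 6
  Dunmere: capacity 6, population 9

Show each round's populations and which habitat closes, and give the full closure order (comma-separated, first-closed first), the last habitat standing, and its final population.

Closure order: Hollowpine, Elkhorn, Greywater, Juniper, Dunmere, Fernhollow
Last habitat: Ironridge with 102 animals

Round 1: Dunmere=9 Elkhorn=19 Fernhollow=6 Greywater=19 Hollowpine=25 Ironridge=9 Juniper=15 → close Hollowpine (overflow 17)
  25÷6 = 4 each, +1 to first 1
Round 2: Dunmere=14 Elkhorn=23 Fernhollow=10 Greywater=23 Ironridge=13 Juniper=19 → close Elkhorn (overflow 18)
  23÷5 = 4 each, +1 to first 3
Round 3: Dunmere=19 Fernhollow=15 Greywater=28 Ironridge=17 Juniper=23 → close Greywater (overflow 19)
  28÷4 = 7 each, +1 to first 0
Round 4: Dunmere=26 Fernhollow=22 Ironridge=24 Juniper=30 → close Juniper (overflow 22)
  30÷3 = 10 each, +1 to first 0
Round 5: Dunmere=36 Fernhollow=32 Ironridge=34 → close Dunmere (overflow 30)
  36÷2 = 18 each, +1 to first 0
Round 6: Fernhollow=50 Ironridge=52 → close Fernhollow (overflow 43)
  50÷1 = 50 each, +1 to first 0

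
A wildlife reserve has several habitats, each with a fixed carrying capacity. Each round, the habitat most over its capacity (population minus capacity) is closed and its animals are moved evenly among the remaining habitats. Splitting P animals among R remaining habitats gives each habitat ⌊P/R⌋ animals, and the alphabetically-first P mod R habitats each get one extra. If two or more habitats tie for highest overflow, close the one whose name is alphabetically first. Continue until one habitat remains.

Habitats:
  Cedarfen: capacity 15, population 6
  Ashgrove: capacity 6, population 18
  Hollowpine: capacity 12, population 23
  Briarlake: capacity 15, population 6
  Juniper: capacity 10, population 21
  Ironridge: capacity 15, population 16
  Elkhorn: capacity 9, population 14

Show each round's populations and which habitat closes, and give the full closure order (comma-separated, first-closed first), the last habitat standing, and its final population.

Round 1: Ashgrove=18 Briarlake=6 Cedarfen=6 Elkhorn=14 Hollowpine=23 Ironridge=16 Juniper=21 → close Ashgrove (overflow 12)
  18÷6 = 3 each, +1 to first 0
Round 2: Briarlake=9 Cedarfen=9 Elkhorn=17 Hollowpine=26 Ironridge=19 Juniper=24 → close Hollowpine (overflow 14)
  26÷5 = 5 each, +1 to first 1
Round 3: Briarlake=15 Cedarfen=14 Elkhorn=22 Ironridge=24 Juniper=29 → close Juniper (overflow 19)
  29÷4 = 7 each, +1 to first 1
Round 4: Briarlake=23 Cedarfen=21 Elkhorn=29 Ironridge=31 → close Elkhorn (overflow 20)
  29÷3 = 9 each, +1 to first 2
Round 5: Briarlake=33 Cedarfen=31 Ironridge=40 → close Ironridge (overflow 25)
  40÷2 = 20 each, +1 to first 0
Round 6: Briarlake=53 Cedarfen=51 → close Briarlake (overflow 38)
  53÷1 = 53 each, +1 to first 0

Closure order: Ashgrove, Hollowpine, Juniper, Elkhorn, Ironridge, Briarlake
Last habitat: Cedarfen with 104 animals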